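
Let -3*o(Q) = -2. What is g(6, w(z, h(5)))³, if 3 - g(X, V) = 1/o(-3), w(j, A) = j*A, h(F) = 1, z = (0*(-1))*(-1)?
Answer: 27/8 ≈ 3.3750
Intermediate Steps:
z = 0 (z = 0*(-1) = 0)
o(Q) = ⅔ (o(Q) = -⅓*(-2) = ⅔)
w(j, A) = A*j
g(X, V) = 3/2 (g(X, V) = 3 - 1/⅔ = 3 - 1*3/2 = 3 - 3/2 = 3/2)
g(6, w(z, h(5)))³ = (3/2)³ = 27/8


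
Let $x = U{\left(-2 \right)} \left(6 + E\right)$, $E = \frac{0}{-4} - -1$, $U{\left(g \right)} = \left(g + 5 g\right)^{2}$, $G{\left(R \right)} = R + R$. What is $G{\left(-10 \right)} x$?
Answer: $-20160$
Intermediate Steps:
$G{\left(R \right)} = 2 R$
$U{\left(g \right)} = 36 g^{2}$ ($U{\left(g \right)} = \left(6 g\right)^{2} = 36 g^{2}$)
$E = 1$ ($E = 0 \left(- \frac{1}{4}\right) + 1 = 0 + 1 = 1$)
$x = 1008$ ($x = 36 \left(-2\right)^{2} \left(6 + 1\right) = 36 \cdot 4 \cdot 7 = 144 \cdot 7 = 1008$)
$G{\left(-10 \right)} x = 2 \left(-10\right) 1008 = \left(-20\right) 1008 = -20160$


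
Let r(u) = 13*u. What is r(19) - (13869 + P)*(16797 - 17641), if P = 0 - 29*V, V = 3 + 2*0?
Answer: 11632255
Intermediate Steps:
V = 3 (V = 3 + 0 = 3)
P = -87 (P = 0 - 29*3 = 0 - 87 = -87)
r(19) - (13869 + P)*(16797 - 17641) = 13*19 - (13869 - 87)*(16797 - 17641) = 247 - 13782*(-844) = 247 - 1*(-11632008) = 247 + 11632008 = 11632255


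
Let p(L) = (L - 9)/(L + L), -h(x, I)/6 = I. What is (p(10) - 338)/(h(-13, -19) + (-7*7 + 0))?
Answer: -6759/1300 ≈ -5.1992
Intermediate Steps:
h(x, I) = -6*I
p(L) = (-9 + L)/(2*L) (p(L) = (-9 + L)/((2*L)) = (-9 + L)*(1/(2*L)) = (-9 + L)/(2*L))
(p(10) - 338)/(h(-13, -19) + (-7*7 + 0)) = ((1/2)*(-9 + 10)/10 - 338)/(-6*(-19) + (-7*7 + 0)) = ((1/2)*(1/10)*1 - 338)/(114 + (-49 + 0)) = (1/20 - 338)/(114 - 49) = -6759/20/65 = -6759/20*1/65 = -6759/1300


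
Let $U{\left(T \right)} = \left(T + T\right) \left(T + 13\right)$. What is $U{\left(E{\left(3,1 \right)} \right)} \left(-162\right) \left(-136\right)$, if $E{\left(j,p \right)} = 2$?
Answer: $1321920$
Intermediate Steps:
$U{\left(T \right)} = 2 T \left(13 + T\right)$
$U{\left(E{\left(3,1 \right)} \right)} \left(-162\right) \left(-136\right) = 2 \cdot 2 \left(13 + 2\right) \left(-162\right) \left(-136\right) = 2 \cdot 2 \cdot 15 \left(-162\right) \left(-136\right) = 60 \left(-162\right) \left(-136\right) = \left(-9720\right) \left(-136\right) = 1321920$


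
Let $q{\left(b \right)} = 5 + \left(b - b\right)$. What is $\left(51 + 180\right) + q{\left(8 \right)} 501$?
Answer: $2736$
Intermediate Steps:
$q{\left(b \right)} = 5$ ($q{\left(b \right)} = 5 + 0 = 5$)
$\left(51 + 180\right) + q{\left(8 \right)} 501 = \left(51 + 180\right) + 5 \cdot 501 = 231 + 2505 = 2736$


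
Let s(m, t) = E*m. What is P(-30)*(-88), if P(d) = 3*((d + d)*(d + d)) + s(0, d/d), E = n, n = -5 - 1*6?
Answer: -950400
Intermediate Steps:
n = -11 (n = -5 - 6 = -11)
E = -11
s(m, t) = -11*m
P(d) = 12*d² (P(d) = 3*((d + d)*(d + d)) - 11*0 = 3*((2*d)*(2*d)) + 0 = 3*(4*d²) + 0 = 12*d² + 0 = 12*d²)
P(-30)*(-88) = (12*(-30)²)*(-88) = (12*900)*(-88) = 10800*(-88) = -950400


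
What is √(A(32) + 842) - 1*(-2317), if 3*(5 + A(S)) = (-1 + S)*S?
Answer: 2317 + √10509/3 ≈ 2351.2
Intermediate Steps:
A(S) = -5 + S*(-1 + S)/3 (A(S) = -5 + ((-1 + S)*S)/3 = -5 + (S*(-1 + S))/3 = -5 + S*(-1 + S)/3)
√(A(32) + 842) - 1*(-2317) = √((-5 - ⅓*32 + (⅓)*32²) + 842) - 1*(-2317) = √((-5 - 32/3 + (⅓)*1024) + 842) + 2317 = √((-5 - 32/3 + 1024/3) + 842) + 2317 = √(977/3 + 842) + 2317 = √(3503/3) + 2317 = √10509/3 + 2317 = 2317 + √10509/3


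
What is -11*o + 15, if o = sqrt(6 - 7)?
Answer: 15 - 11*I ≈ 15.0 - 11.0*I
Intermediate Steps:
o = I (o = sqrt(-1) = I ≈ 1.0*I)
-11*o + 15 = -11*I + 15 = 15 - 11*I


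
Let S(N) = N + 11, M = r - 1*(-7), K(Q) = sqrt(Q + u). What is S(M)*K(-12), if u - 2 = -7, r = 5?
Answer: 23*I*sqrt(17) ≈ 94.831*I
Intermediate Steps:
u = -5 (u = 2 - 7 = -5)
K(Q) = sqrt(-5 + Q) (K(Q) = sqrt(Q - 5) = sqrt(-5 + Q))
M = 12 (M = 5 - 1*(-7) = 5 + 7 = 12)
S(N) = 11 + N
S(M)*K(-12) = (11 + 12)*sqrt(-5 - 12) = 23*sqrt(-17) = 23*(I*sqrt(17)) = 23*I*sqrt(17)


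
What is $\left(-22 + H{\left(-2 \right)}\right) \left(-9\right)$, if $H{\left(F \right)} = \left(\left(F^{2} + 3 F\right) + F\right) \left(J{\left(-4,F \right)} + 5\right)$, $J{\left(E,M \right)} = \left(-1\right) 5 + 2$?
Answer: $270$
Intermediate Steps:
$J{\left(E,M \right)} = -3$ ($J{\left(E,M \right)} = -5 + 2 = -3$)
$H{\left(F \right)} = 2 F^{2} + 8 F$ ($H{\left(F \right)} = \left(\left(F^{2} + 3 F\right) + F\right) \left(-3 + 5\right) = \left(F^{2} + 4 F\right) 2 = 2 F^{2} + 8 F$)
$\left(-22 + H{\left(-2 \right)}\right) \left(-9\right) = \left(-22 + 2 \left(-2\right) \left(4 - 2\right)\right) \left(-9\right) = \left(-22 + 2 \left(-2\right) 2\right) \left(-9\right) = \left(-22 - 8\right) \left(-9\right) = \left(-30\right) \left(-9\right) = 270$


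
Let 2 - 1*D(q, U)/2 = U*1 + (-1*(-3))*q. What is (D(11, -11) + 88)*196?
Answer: 9408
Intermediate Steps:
D(q, U) = 4 - 6*q - 2*U (D(q, U) = 4 - 2*(U*1 + (-1*(-3))*q) = 4 - 2*(U + 3*q) = 4 + (-6*q - 2*U) = 4 - 6*q - 2*U)
(D(11, -11) + 88)*196 = ((4 - 6*11 - 2*(-11)) + 88)*196 = ((4 - 66 + 22) + 88)*196 = (-40 + 88)*196 = 48*196 = 9408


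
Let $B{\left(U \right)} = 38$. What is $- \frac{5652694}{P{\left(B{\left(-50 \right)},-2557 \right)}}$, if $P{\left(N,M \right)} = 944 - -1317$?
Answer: $- \frac{5652694}{2261} \approx -2500.1$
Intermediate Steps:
$P{\left(N,M \right)} = 2261$ ($P{\left(N,M \right)} = 944 + 1317 = 2261$)
$- \frac{5652694}{P{\left(B{\left(-50 \right)},-2557 \right)}} = - \frac{5652694}{2261}$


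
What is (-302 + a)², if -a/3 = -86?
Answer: 1936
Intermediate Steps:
a = 258 (a = -3*(-86) = 258)
(-302 + a)² = (-302 + 258)² = (-44)² = 1936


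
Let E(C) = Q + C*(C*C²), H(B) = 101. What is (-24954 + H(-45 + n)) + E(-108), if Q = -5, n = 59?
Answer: 136024038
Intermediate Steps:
E(C) = -5 + C⁴ (E(C) = -5 + C*(C*C²) = -5 + C*C³ = -5 + C⁴)
(-24954 + H(-45 + n)) + E(-108) = (-24954 + 101) + (-5 + (-108)⁴) = -24853 + (-5 + 136048896) = -24853 + 136048891 = 136024038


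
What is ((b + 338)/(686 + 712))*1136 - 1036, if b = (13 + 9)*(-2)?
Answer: -185724/233 ≈ -797.10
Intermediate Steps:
b = -44 (b = 22*(-2) = -44)
((b + 338)/(686 + 712))*1136 - 1036 = ((-44 + 338)/(686 + 712))*1136 - 1036 = (294/1398)*1136 - 1036 = (294*(1/1398))*1136 - 1036 = (49/233)*1136 - 1036 = 55664/233 - 1036 = -185724/233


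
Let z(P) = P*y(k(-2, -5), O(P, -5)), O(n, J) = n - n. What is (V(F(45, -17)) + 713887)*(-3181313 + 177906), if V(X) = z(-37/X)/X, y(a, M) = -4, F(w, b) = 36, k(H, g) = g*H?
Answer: -694686312140975/324 ≈ -2.1441e+12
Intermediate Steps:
k(H, g) = H*g
O(n, J) = 0
z(P) = -4*P (z(P) = P*(-4) = -4*P)
V(X) = 148/X² (V(X) = (-(-148)/X)/X = (148/X)/X = 148/X²)
(V(F(45, -17)) + 713887)*(-3181313 + 177906) = (148/36² + 713887)*(-3181313 + 177906) = (148*(1/1296) + 713887)*(-3003407) = (37/324 + 713887)*(-3003407) = (231299425/324)*(-3003407) = -694686312140975/324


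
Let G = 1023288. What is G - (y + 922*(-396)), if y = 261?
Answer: 1388139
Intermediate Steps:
G - (y + 922*(-396)) = 1023288 - (261 + 922*(-396)) = 1023288 - (261 - 365112) = 1023288 - 1*(-364851) = 1023288 + 364851 = 1388139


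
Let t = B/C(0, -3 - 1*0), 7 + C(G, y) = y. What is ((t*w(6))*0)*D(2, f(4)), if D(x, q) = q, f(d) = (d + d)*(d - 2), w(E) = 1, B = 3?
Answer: 0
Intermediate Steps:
C(G, y) = -7 + y
f(d) = 2*d*(-2 + d) (f(d) = (2*d)*(-2 + d) = 2*d*(-2 + d))
t = -3/10 (t = 3/(-7 + (-3 - 1*0)) = 3/(-7 + (-3 + 0)) = 3/(-7 - 3) = 3/(-10) = 3*(-⅒) = -3/10 ≈ -0.30000)
((t*w(6))*0)*D(2, f(4)) = (-3/10*1*0)*(2*4*(-2 + 4)) = (-3/10*0)*(2*4*2) = 0*16 = 0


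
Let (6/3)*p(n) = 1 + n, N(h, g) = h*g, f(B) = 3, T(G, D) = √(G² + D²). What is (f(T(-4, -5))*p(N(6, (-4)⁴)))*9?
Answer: 41499/2 ≈ 20750.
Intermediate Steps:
T(G, D) = √(D² + G²)
N(h, g) = g*h
p(n) = ½ + n/2 (p(n) = (1 + n)/2 = ½ + n/2)
(f(T(-4, -5))*p(N(6, (-4)⁴)))*9 = (3*(½ + ((-4)⁴*6)/2))*9 = (3*(½ + (256*6)/2))*9 = (3*(½ + (½)*1536))*9 = (3*(½ + 768))*9 = (3*(1537/2))*9 = (4611/2)*9 = 41499/2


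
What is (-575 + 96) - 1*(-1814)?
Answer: 1335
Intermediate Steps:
(-575 + 96) - 1*(-1814) = -479 + 1814 = 1335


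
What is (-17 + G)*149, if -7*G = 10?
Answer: -19221/7 ≈ -2745.9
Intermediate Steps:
G = -10/7 (G = -⅐*10 = -10/7 ≈ -1.4286)
(-17 + G)*149 = (-17 - 10/7)*149 = -129/7*149 = -19221/7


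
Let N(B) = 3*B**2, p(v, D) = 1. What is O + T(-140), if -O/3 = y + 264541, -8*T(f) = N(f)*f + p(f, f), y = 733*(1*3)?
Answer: 1830239/8 ≈ 2.2878e+5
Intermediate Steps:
y = 2199 (y = 733*3 = 2199)
T(f) = -1/8 - 3*f**3/8 (T(f) = -((3*f**2)*f + 1)/8 = -(3*f**3 + 1)/8 = -(1 + 3*f**3)/8 = -1/8 - 3*f**3/8)
O = -800220 (O = -3*(2199 + 264541) = -3*266740 = -800220)
O + T(-140) = -800220 + (-1/8 - 3/8*(-140)**3) = -800220 + (-1/8 - 3/8*(-2744000)) = -800220 + (-1/8 + 1029000) = -800220 + 8231999/8 = 1830239/8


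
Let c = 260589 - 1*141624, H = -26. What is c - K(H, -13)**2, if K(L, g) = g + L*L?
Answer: -320604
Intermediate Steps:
K(L, g) = g + L**2
c = 118965 (c = 260589 - 141624 = 118965)
c - K(H, -13)**2 = 118965 - (-13 + (-26)**2)**2 = 118965 - (-13 + 676)**2 = 118965 - 1*663**2 = 118965 - 1*439569 = 118965 - 439569 = -320604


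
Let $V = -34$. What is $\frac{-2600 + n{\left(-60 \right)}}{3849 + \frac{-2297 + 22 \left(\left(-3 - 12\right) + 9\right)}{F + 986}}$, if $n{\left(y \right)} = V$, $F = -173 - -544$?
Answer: $- \frac{1787169}{2610332} \approx -0.68465$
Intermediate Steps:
$F = 371$ ($F = -173 + 544 = 371$)
$n{\left(y \right)} = -34$
$\frac{-2600 + n{\left(-60 \right)}}{3849 + \frac{-2297 + 22 \left(\left(-3 - 12\right) + 9\right)}{F + 986}} = \frac{-2600 - 34}{3849 + \frac{-2297 + 22 \left(\left(-3 - 12\right) + 9\right)}{371 + 986}} = - \frac{2634}{3849 + \frac{-2297 + 22 \left(-15 + 9\right)}{1357}} = - \frac{2634}{3849 + \left(-2297 + 22 \left(-6\right)\right) \frac{1}{1357}} = - \frac{2634}{3849 + \left(-2297 - 132\right) \frac{1}{1357}} = - \frac{2634}{3849 - \frac{2429}{1357}} = - \frac{2634}{\frac{5220664}{1357}} = \left(-2634\right) \frac{1357}{5220664} = - \frac{1787169}{2610332}$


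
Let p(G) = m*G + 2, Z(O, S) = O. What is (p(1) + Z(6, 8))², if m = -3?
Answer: 25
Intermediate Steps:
p(G) = 2 - 3*G (p(G) = -3*G + 2 = 2 - 3*G)
(p(1) + Z(6, 8))² = ((2 - 3*1) + 6)² = ((2 - 3) + 6)² = (-1 + 6)² = 5² = 25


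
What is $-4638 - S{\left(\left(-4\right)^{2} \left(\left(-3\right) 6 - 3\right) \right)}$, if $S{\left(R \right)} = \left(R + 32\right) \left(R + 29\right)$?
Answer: $-97966$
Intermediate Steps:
$S{\left(R \right)} = \left(29 + R\right) \left(32 + R\right)$ ($S{\left(R \right)} = \left(32 + R\right) \left(29 + R\right) = \left(29 + R\right) \left(32 + R\right)$)
$-4638 - S{\left(\left(-4\right)^{2} \left(\left(-3\right) 6 - 3\right) \right)} = -4638 - \left(928 + \left(\left(-4\right)^{2} \left(\left(-3\right) 6 - 3\right)\right)^{2} + 61 \left(-4\right)^{2} \left(\left(-3\right) 6 - 3\right)\right) = -4638 - \left(928 + \left(16 \left(-18 - 3\right)\right)^{2} + 61 \cdot 16 \left(-18 - 3\right)\right) = -4638 - \left(928 + \left(16 \left(-21\right)\right)^{2} + 61 \cdot 16 \left(-21\right)\right) = -4638 - \left(928 + \left(-336\right)^{2} + 61 \left(-336\right)\right) = -4638 - \left(928 + 112896 - 20496\right) = -4638 - 93328 = -97966$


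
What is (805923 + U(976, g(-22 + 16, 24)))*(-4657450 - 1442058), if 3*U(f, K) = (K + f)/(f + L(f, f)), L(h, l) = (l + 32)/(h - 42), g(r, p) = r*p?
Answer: -841136420077301668/171111 ≈ -4.9157e+12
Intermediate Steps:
g(r, p) = p*r
L(h, l) = (32 + l)/(-42 + h)
U(f, K) = (K + f)/(3*(f + (32 + f)/(-42 + f))) (U(f, K) = ((K + f)/(f + (32 + f)/(-42 + f)))/3 = (K + f)/(3*(f + (32 + f)/(-42 + f))))
(805923 + U(976, g(-22 + 16, 24)))*(-4657450 - 1442058) = (805923 + (-42 + 976)*(24*(-22 + 16) + 976)/(3*(32 + 976 + 976*(-42 + 976))))*(-4657450 - 1442058) = (805923 + (⅓)*934*(24*(-6) + 976)/(32 + 976 + 976*934))*(-6099508) = (805923 + (⅓)*934*(-144 + 976)/(32 + 976 + 911584))*(-6099508) = (805923 + (⅓)*934*832/912592)*(-6099508) = (805923 + (⅓)*(1/912592)*934*832)*(-6099508) = (805923 + 48568/171111)*(-6099508) = (137902339021/171111)*(-6099508) = -841136420077301668/171111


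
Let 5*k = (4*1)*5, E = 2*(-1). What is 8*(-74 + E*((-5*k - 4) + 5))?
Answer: -288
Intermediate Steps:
E = -2
k = 4 (k = ((4*1)*5)/5 = (4*5)/5 = (⅕)*20 = 4)
8*(-74 + E*((-5*k - 4) + 5)) = 8*(-74 - 2*((-5*4 - 4) + 5)) = 8*(-74 - 2*((-20 - 4) + 5)) = 8*(-74 - 2*(-24 + 5)) = 8*(-74 - 2*(-19)) = 8*(-74 + 38) = 8*(-36) = -288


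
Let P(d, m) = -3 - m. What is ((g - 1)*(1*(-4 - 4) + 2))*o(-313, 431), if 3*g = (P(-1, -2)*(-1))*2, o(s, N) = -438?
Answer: -876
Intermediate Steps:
g = ⅔ (g = (((-3 - 1*(-2))*(-1))*2)/3 = (((-3 + 2)*(-1))*2)/3 = (-1*(-1)*2)/3 = (1*2)/3 = (⅓)*2 = ⅔ ≈ 0.66667)
((g - 1)*(1*(-4 - 4) + 2))*o(-313, 431) = ((⅔ - 1)*(1*(-4 - 4) + 2))*(-438) = -(1*(-8) + 2)/3*(-438) = -(-8 + 2)/3*(-438) = -⅓*(-6)*(-438) = 2*(-438) = -876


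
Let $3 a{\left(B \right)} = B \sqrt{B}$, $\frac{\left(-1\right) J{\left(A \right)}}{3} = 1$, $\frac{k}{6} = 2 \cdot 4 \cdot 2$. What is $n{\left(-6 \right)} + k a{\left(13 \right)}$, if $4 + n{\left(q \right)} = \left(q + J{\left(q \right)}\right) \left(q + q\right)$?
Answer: $104 + 416 \sqrt{13} \approx 1603.9$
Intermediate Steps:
$k = 96$ ($k = 6 \cdot 2 \cdot 4 \cdot 2 = 6 \cdot 8 \cdot 2 = 6 \cdot 16 = 96$)
$J{\left(A \right)} = -3$ ($J{\left(A \right)} = \left(-3\right) 1 = -3$)
$n{\left(q \right)} = -4 + 2 q \left(-3 + q\right)$ ($n{\left(q \right)} = -4 + \left(q - 3\right) \left(q + q\right) = -4 + \left(-3 + q\right) 2 q = -4 + 2 q \left(-3 + q\right)$)
$a{\left(B \right)} = \frac{B^{\frac{3}{2}}}{3}$ ($a{\left(B \right)} = \frac{B \sqrt{B}}{3} = \frac{B^{\frac{3}{2}}}{3}$)
$n{\left(-6 \right)} + k a{\left(13 \right)} = \left(-4 - -36 + 2 \left(-6\right)^{2}\right) + 96 \frac{13^{\frac{3}{2}}}{3} = \left(-4 + 36 + 2 \cdot 36\right) + 96 \frac{13 \sqrt{13}}{3} = \left(-4 + 36 + 72\right) + 96 \frac{13 \sqrt{13}}{3} = 104 + 416 \sqrt{13}$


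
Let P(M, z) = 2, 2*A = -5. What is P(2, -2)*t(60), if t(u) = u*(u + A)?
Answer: 6900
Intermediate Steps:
A = -5/2 (A = (1/2)*(-5) = -5/2 ≈ -2.5000)
t(u) = u*(-5/2 + u) (t(u) = u*(u - 5/2) = u*(-5/2 + u))
P(2, -2)*t(60) = 2*((1/2)*60*(-5 + 2*60)) = 2*((1/2)*60*(-5 + 120)) = 2*((1/2)*60*115) = 2*3450 = 6900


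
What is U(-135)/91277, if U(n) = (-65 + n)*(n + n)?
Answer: 54000/91277 ≈ 0.59161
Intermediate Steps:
U(n) = 2*n*(-65 + n) (U(n) = (-65 + n)*(2*n) = 2*n*(-65 + n))
U(-135)/91277 = (2*(-135)*(-65 - 135))/91277 = (2*(-135)*(-200))*(1/91277) = 54000*(1/91277) = 54000/91277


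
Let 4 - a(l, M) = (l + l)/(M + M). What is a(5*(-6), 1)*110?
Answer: 3740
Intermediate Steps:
a(l, M) = 4 - l/M (a(l, M) = 4 - (l + l)/(M + M) = 4 - 2*l/(2*M) = 4 - 2*l*1/(2*M) = 4 - l/M)
a(5*(-6), 1)*110 = (4 - 1*5*(-6)/1)*110 = (4 - 1*(-30)*1)*110 = (4 + 30)*110 = 34*110 = 3740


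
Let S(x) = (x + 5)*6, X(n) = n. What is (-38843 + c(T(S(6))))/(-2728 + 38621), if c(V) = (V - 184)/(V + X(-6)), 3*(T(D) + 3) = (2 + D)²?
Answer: -178557208/165000121 ≈ -1.0822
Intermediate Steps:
S(x) = 30 + 6*x (S(x) = (5 + x)*6 = 30 + 6*x)
T(D) = -3 + (2 + D)²/3
c(V) = (-184 + V)/(-6 + V) (c(V) = (V - 184)/(V - 6) = (-184 + V)/(-6 + V))
(-38843 + c(T(S(6))))/(-2728 + 38621) = (-38843 + (-184 + (-3 + (2 + (30 + 6*6))²/3))/(-6 + (-3 + (2 + (30 + 6*6))²/3)))/(-2728 + 38621) = (-38843 + (-184 + (-3 + (2 + (30 + 36))²/3))/(-6 + (-3 + (2 + (30 + 36))²/3)))/35893 = (-38843 + (-184 + (-3 + (2 + 66)²/3))/(-6 + (-3 + (2 + 66)²/3)))*(1/35893) = (-38843 + (-184 + (-3 + (⅓)*68²))/(-6 + (-3 + (⅓)*68²)))*(1/35893) = (-38843 + (-184 + (-3 + (⅓)*4624))/(-6 + (-3 + (⅓)*4624)))*(1/35893) = (-38843 + (-184 + (-3 + 4624/3))/(-6 + (-3 + 4624/3)))*(1/35893) = (-38843 + (-184 + 4615/3)/(-6 + 4615/3))*(1/35893) = (-38843 + (4063/3)/(4597/3))*(1/35893) = (-38843 + (3/4597)*(4063/3))*(1/35893) = (-38843 + 4063/4597)*(1/35893) = -178557208/4597*1/35893 = -178557208/165000121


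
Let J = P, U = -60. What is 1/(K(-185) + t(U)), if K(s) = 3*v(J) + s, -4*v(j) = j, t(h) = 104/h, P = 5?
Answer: -60/11429 ≈ -0.0052498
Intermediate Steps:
J = 5
v(j) = -j/4
K(s) = -15/4 + s (K(s) = 3*(-¼*5) + s = 3*(-5/4) + s = -15/4 + s)
1/(K(-185) + t(U)) = 1/((-15/4 - 185) + 104/(-60)) = 1/(-755/4 + 104*(-1/60)) = 1/(-755/4 - 26/15) = 1/(-11429/60) = -60/11429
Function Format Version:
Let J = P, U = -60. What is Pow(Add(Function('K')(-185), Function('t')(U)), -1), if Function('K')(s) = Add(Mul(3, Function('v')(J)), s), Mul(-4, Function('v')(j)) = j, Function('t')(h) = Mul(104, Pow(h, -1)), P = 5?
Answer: Rational(-60, 11429) ≈ -0.0052498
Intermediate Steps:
J = 5
Function('v')(j) = Mul(Rational(-1, 4), j)
Function('K')(s) = Add(Rational(-15, 4), s) (Function('K')(s) = Add(Mul(3, Mul(Rational(-1, 4), 5)), s) = Add(Mul(3, Rational(-5, 4)), s) = Add(Rational(-15, 4), s))
Pow(Add(Function('K')(-185), Function('t')(U)), -1) = Pow(Add(Add(Rational(-15, 4), -185), Mul(104, Pow(-60, -1))), -1) = Pow(Add(Rational(-755, 4), Mul(104, Rational(-1, 60))), -1) = Pow(Add(Rational(-755, 4), Rational(-26, 15)), -1) = Pow(Rational(-11429, 60), -1) = Rational(-60, 11429)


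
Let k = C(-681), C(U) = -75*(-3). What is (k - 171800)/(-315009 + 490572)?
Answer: -171575/175563 ≈ -0.97728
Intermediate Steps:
C(U) = 225
k = 225
(k - 171800)/(-315009 + 490572) = (225 - 171800)/(-315009 + 490572) = -171575/175563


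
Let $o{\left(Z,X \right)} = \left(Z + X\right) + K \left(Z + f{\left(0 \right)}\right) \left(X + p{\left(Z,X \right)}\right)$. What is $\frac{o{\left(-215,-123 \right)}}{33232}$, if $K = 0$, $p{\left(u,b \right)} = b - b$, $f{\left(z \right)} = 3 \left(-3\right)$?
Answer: $- \frac{169}{16616} \approx -0.010171$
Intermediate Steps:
$f{\left(z \right)} = -9$
$p{\left(u,b \right)} = 0$
$o{\left(Z,X \right)} = X + Z$ ($o{\left(Z,X \right)} = \left(Z + X\right) + 0 \left(Z - 9\right) \left(X + 0\right) = \left(X + Z\right) + 0 \left(-9 + Z\right) X = \left(X + Z\right) + 0 X \left(-9 + Z\right) = \left(X + Z\right) + 0 = X + Z$)
$\frac{o{\left(-215,-123 \right)}}{33232} = \frac{-123 - 215}{33232} = \left(-338\right) \frac{1}{33232} = - \frac{169}{16616}$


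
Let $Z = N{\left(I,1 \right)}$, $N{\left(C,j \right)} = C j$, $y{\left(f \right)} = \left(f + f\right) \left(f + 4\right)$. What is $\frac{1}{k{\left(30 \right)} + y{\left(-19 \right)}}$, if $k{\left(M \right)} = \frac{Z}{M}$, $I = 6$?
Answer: $\frac{5}{2851} \approx 0.0017538$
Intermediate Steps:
$y{\left(f \right)} = 2 f \left(4 + f\right)$
$Z = 6$ ($Z = 6 \cdot 1 = 6$)
$k{\left(M \right)} = \frac{6}{M}$
$\frac{1}{k{\left(30 \right)} + y{\left(-19 \right)}} = \frac{1}{\frac{6}{30} + 2 \left(-19\right) \left(4 - 19\right)} = \frac{1}{6 \cdot \frac{1}{30} + 2 \left(-19\right) \left(-15\right)} = \frac{1}{\frac{1}{5} + 570} = \frac{1}{\frac{2851}{5}} = \frac{5}{2851}$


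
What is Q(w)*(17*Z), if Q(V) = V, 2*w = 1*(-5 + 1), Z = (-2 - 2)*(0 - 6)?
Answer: -816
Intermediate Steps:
Z = 24 (Z = -4*(-6) = 24)
w = -2 (w = (1*(-5 + 1))/2 = (1*(-4))/2 = (½)*(-4) = -2)
Q(w)*(17*Z) = -34*24 = -2*408 = -816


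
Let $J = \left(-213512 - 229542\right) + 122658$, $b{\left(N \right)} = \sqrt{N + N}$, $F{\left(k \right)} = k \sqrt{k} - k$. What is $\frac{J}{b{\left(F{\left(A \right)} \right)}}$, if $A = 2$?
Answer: $- \frac{160198}{\sqrt{-1 + \sqrt{2}}} \approx -2.4891 \cdot 10^{5}$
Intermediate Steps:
$F{\left(k \right)} = k^{\frac{3}{2}} - k$
$b{\left(N \right)} = \sqrt{2} \sqrt{N}$ ($b{\left(N \right)} = \sqrt{2 N} = \sqrt{2} \sqrt{N}$)
$J = -320396$ ($J = -443054 + 122658 = -320396$)
$\frac{J}{b{\left(F{\left(A \right)} \right)}} = - \frac{320396}{\sqrt{2} \sqrt{2^{\frac{3}{2}} - 2}} = - \frac{320396}{\sqrt{2} \sqrt{2 \sqrt{2} - 2}} = - \frac{320396}{\sqrt{2} \sqrt{-2 + 2 \sqrt{2}}} = - 320396 \frac{\sqrt{2}}{2 \sqrt{-2 + 2 \sqrt{2}}} = - \frac{160198 \sqrt{2}}{\sqrt{-2 + 2 \sqrt{2}}}$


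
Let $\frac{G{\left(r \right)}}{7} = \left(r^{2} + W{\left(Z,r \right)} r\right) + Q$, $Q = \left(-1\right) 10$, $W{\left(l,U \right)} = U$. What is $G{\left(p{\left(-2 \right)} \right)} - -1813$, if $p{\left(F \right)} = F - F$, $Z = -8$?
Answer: $1743$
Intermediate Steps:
$p{\left(F \right)} = 0$
$Q = -10$
$G{\left(r \right)} = -70 + 14 r^{2}$ ($G{\left(r \right)} = 7 \left(\left(r^{2} + r r\right) - 10\right) = 7 \left(\left(r^{2} + r^{2}\right) - 10\right) = 7 \left(2 r^{2} - 10\right) = 7 \left(-10 + 2 r^{2}\right) = -70 + 14 r^{2}$)
$G{\left(p{\left(-2 \right)} \right)} - -1813 = \left(-70 + 14 \cdot 0^{2}\right) - -1813 = \left(-70 + 14 \cdot 0\right) + 1813 = \left(-70 + 0\right) + 1813 = -70 + 1813 = 1743$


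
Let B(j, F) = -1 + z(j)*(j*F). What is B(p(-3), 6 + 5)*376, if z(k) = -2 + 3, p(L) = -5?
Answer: -21056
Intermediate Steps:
z(k) = 1
B(j, F) = -1 + F*j (B(j, F) = -1 + 1*(j*F) = -1 + 1*(F*j) = -1 + F*j)
B(p(-3), 6 + 5)*376 = (-1 + (6 + 5)*(-5))*376 = (-1 + 11*(-5))*376 = (-1 - 55)*376 = -56*376 = -21056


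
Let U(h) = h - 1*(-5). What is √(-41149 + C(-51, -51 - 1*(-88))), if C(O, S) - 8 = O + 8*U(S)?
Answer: 2*I*√10214 ≈ 202.13*I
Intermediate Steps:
U(h) = 5 + h (U(h) = h + 5 = 5 + h)
C(O, S) = 48 + O + 8*S (C(O, S) = 8 + (O + 8*(5 + S)) = 8 + (O + (40 + 8*S)) = 8 + (40 + O + 8*S) = 48 + O + 8*S)
√(-41149 + C(-51, -51 - 1*(-88))) = √(-41149 + (48 - 51 + 8*(-51 - 1*(-88)))) = √(-41149 + (48 - 51 + 8*(-51 + 88))) = √(-41149 + (48 - 51 + 8*37)) = √(-41149 + (48 - 51 + 296)) = √(-41149 + 293) = √(-40856) = 2*I*√10214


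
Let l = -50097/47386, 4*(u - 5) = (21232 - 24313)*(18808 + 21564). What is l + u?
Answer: -1473540125905/47386 ≈ -3.1097e+7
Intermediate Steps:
u = -31096528 (u = 5 + ((21232 - 24313)*(18808 + 21564))/4 = 5 + (-3081*40372)/4 = 5 + (¼)*(-124386132) = 5 - 31096533 = -31096528)
l = -50097/47386 (l = -50097*1/47386 = -50097/47386 ≈ -1.0572)
l + u = -50097/47386 - 31096528 = -1473540125905/47386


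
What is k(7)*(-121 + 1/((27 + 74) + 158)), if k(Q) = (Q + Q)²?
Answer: -877464/37 ≈ -23715.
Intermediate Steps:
k(Q) = 4*Q² (k(Q) = (2*Q)² = 4*Q²)
k(7)*(-121 + 1/((27 + 74) + 158)) = (4*7²)*(-121 + 1/((27 + 74) + 158)) = (4*49)*(-121 + 1/(101 + 158)) = 196*(-121 + 1/259) = 196*(-31338/259) = -877464/37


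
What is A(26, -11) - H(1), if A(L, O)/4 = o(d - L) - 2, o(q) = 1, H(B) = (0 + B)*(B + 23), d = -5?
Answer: -28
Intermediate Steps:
H(B) = B*(23 + B)
A(L, O) = -4 (A(L, O) = 4*(1 - 2) = 4*(-1) = -4)
A(26, -11) - H(1) = -4 - (23 + 1) = -4 - 24 = -28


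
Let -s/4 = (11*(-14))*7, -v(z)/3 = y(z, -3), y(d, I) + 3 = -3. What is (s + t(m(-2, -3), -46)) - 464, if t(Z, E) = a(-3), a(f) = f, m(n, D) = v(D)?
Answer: 3845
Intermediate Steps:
y(d, I) = -6 (y(d, I) = -3 - 3 = -6)
v(z) = 18 (v(z) = -3*(-6) = 18)
m(n, D) = 18
t(Z, E) = -3
s = 4312 (s = -4*11*(-14)*7 = -(-616)*7 = -4*(-1078) = 4312)
(s + t(m(-2, -3), -46)) - 464 = (4312 - 3) - 464 = 4309 - 464 = 3845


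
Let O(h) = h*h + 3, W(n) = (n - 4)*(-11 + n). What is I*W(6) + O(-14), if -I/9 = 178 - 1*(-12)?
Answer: 17299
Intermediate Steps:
W(n) = (-11 + n)*(-4 + n) (W(n) = (-4 + n)*(-11 + n) = (-11 + n)*(-4 + n))
I = -1710 (I = -9*(178 - 1*(-12)) = -9*(178 + 12) = -9*190 = -1710)
O(h) = 3 + h**2 (O(h) = h**2 + 3 = 3 + h**2)
I*W(6) + O(-14) = -1710*(44 + 6**2 - 15*6) + (3 + (-14)**2) = -1710*(44 + 36 - 90) + (3 + 196) = -1710*(-10) + 199 = 17100 + 199 = 17299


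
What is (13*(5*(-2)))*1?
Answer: -130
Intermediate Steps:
(13*(5*(-2)))*1 = (13*(-10))*1 = -130*1 = -130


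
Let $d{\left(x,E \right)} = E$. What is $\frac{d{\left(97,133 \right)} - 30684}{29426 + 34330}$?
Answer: $- \frac{30551}{63756} \approx -0.47919$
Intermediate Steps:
$\frac{d{\left(97,133 \right)} - 30684}{29426 + 34330} = \frac{133 - 30684}{29426 + 34330} = - \frac{30551}{63756}$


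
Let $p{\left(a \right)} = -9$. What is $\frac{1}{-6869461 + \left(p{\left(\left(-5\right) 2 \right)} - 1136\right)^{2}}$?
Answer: $- \frac{1}{5558436} \approx -1.7991 \cdot 10^{-7}$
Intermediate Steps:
$\frac{1}{-6869461 + \left(p{\left(\left(-5\right) 2 \right)} - 1136\right)^{2}} = \frac{1}{-6869461 + \left(-9 - 1136\right)^{2}} = \frac{1}{-6869461 + \left(-1145\right)^{2}} = \frac{1}{-6869461 + 1311025} = \frac{1}{-5558436} = - \frac{1}{5558436}$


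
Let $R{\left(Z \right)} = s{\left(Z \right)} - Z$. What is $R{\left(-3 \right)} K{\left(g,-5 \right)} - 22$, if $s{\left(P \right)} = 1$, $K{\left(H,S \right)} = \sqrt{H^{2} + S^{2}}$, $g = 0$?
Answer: $-2$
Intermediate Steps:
$R{\left(Z \right)} = 1 - Z$
$R{\left(-3 \right)} K{\left(g,-5 \right)} - 22 = \left(1 - -3\right) \sqrt{0^{2} + \left(-5\right)^{2}} - 22 = \left(1 + 3\right) \sqrt{0 + 25} - 22 = 4 \sqrt{25} - 22 = 4 \cdot 5 - 22 = 20 - 22 = -2$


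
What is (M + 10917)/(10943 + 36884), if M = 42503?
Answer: 53420/47827 ≈ 1.1169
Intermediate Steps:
(M + 10917)/(10943 + 36884) = (42503 + 10917)/(10943 + 36884) = 53420/47827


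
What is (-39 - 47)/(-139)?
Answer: 86/139 ≈ 0.61870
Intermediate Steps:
(-39 - 47)/(-139) = -1/139*(-86) = 86/139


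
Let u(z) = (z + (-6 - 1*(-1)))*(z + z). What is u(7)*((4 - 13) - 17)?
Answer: -728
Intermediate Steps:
u(z) = 2*z*(-5 + z) (u(z) = (z + (-6 + 1))*(2*z) = (z - 5)*(2*z) = (-5 + z)*(2*z) = 2*z*(-5 + z))
u(7)*((4 - 13) - 17) = (2*7*(-5 + 7))*((4 - 13) - 17) = (2*7*2)*(-9 - 17) = 28*(-26) = -728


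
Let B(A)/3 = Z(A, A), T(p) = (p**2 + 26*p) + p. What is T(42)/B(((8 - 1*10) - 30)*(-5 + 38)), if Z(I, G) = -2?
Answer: -483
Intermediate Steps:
T(p) = p**2 + 27*p
B(A) = -6 (B(A) = 3*(-2) = -6)
T(42)/B(((8 - 1*10) - 30)*(-5 + 38)) = (42*(27 + 42))/(-6) = (42*69)*(-1/6) = 2898*(-1/6) = -483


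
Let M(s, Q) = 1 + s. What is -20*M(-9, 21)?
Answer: 160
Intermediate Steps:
-20*M(-9, 21) = -20*(1 - 9) = -20*(-8) = 160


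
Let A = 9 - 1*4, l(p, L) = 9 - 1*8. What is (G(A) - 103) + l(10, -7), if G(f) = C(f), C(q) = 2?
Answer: -100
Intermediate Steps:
l(p, L) = 1 (l(p, L) = 9 - 8 = 1)
A = 5 (A = 9 - 4 = 5)
G(f) = 2
(G(A) - 103) + l(10, -7) = (2 - 103) + 1 = -101 + 1 = -100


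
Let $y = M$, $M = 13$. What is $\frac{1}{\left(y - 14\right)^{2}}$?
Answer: $1$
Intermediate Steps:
$y = 13$
$\frac{1}{\left(y - 14\right)^{2}} = \frac{1}{\left(13 - 14\right)^{2}} = \frac{1}{\left(-1\right)^{2}} = 1^{-1} = 1$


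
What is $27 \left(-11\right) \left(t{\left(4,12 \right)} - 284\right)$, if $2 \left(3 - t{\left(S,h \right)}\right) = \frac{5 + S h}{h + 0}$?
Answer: $\frac{672903}{8} \approx 84113.0$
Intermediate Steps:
$t{\left(S,h \right)} = 3 - \frac{5 + S h}{2 h}$ ($t{\left(S,h \right)} = 3 - \frac{\left(5 + S h\right) \frac{1}{h + 0}}{2} = 3 - \frac{\left(5 + S h\right) \frac{1}{h}}{2} = 3 - \frac{\frac{1}{h} \left(5 + S h\right)}{2} = 3 - \frac{5 + S h}{2 h}$)
$27 \left(-11\right) \left(t{\left(4,12 \right)} - 284\right) = 27 \left(-11\right) \left(\left(3 - \frac{5}{2 \cdot 12} - 2\right) - 284\right) = - 297 \left(\left(3 - \frac{5}{24} - 2\right) - 284\right) = - 297 \left(\frac{19}{24} - 284\right) = \left(-297\right) \left(- \frac{6797}{24}\right) = \frac{672903}{8}$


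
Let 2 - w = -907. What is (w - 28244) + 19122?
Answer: -8213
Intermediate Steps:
w = 909 (w = 2 - 1*(-907) = 2 + 907 = 909)
(w - 28244) + 19122 = (909 - 28244) + 19122 = -27335 + 19122 = -8213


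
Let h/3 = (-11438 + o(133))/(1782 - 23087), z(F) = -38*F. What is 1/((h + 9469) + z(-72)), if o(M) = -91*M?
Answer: 21305/260098148 ≈ 8.1911e-5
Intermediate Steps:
h = 70623/21305 (h = 3*((-11438 - 91*133)/(1782 - 23087)) = 3*((-11438 - 12103)/(-21305)) = 3*(-23541*(-1/21305)) = 3*(23541/21305) = 70623/21305 ≈ 3.3149)
1/((h + 9469) + z(-72)) = 1/((70623/21305 + 9469) - 38*(-72)) = 1/(201807668/21305 + 2736) = 1/(260098148/21305) = 21305/260098148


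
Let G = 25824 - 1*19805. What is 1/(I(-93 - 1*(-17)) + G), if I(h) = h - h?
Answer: 1/6019 ≈ 0.00016614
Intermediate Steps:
G = 6019 (G = 25824 - 19805 = 6019)
I(h) = 0
1/(I(-93 - 1*(-17)) + G) = 1/(0 + 6019) = 1/6019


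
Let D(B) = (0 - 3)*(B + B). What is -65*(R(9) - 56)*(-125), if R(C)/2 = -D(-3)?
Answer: -747500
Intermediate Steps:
D(B) = -6*B
R(C) = -36 (R(C) = 2*(-(-6)*(-3)) = 2*(-1*18) = 2*(-18) = -36)
-65*(R(9) - 56)*(-125) = -65*(-36 - 56)*(-125) = -65*(-92)*(-125) = 5980*(-125) = -747500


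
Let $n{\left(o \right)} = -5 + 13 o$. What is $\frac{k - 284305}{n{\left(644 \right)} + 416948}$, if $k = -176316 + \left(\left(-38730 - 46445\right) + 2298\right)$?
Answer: $- \frac{543498}{425315} \approx -1.2779$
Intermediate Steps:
$k = -259193$ ($k = -176316 + \left(-85175 + 2298\right) = -176316 - 82877 = -259193$)
$\frac{k - 284305}{n{\left(644 \right)} + 416948} = \frac{-259193 - 284305}{\left(-5 + 13 \cdot 644\right) + 416948} = - \frac{543498}{\left(-5 + 8372\right) + 416948} = - \frac{543498}{8367 + 416948} = - \frac{543498}{425315}$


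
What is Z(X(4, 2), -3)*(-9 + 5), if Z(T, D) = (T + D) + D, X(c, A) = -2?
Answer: 32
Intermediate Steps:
Z(T, D) = T + 2*D (Z(T, D) = (D + T) + D = T + 2*D)
Z(X(4, 2), -3)*(-9 + 5) = (-2 + 2*(-3))*(-9 + 5) = (-2 - 6)*(-4) = -8*(-4) = 32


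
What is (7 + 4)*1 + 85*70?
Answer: 5961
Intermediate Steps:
(7 + 4)*1 + 85*70 = 11*1 + 5950 = 11 + 5950 = 5961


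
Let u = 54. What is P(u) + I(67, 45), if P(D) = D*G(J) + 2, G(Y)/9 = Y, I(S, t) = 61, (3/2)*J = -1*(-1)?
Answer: 387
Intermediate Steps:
J = ⅔ (J = 2*(-1*(-1))/3 = (⅔)*1 = ⅔ ≈ 0.66667)
G(Y) = 9*Y
P(D) = 2 + 6*D (P(D) = D*(9*(⅔)) + 2 = D*6 + 2 = 6*D + 2 = 2 + 6*D)
P(u) + I(67, 45) = (2 + 6*54) + 61 = (2 + 324) + 61 = 326 + 61 = 387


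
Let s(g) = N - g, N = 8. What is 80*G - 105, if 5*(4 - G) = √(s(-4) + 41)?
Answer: 215 - 16*√53 ≈ 98.518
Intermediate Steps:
s(g) = 8 - g
G = 4 - √53/5 (G = 4 - √((8 - 1*(-4)) + 41)/5 = 4 - √((8 + 4) + 41)/5 = 4 - √(12 + 41)/5 = 4 - √53/5 ≈ 2.5440)
80*G - 105 = 80*(4 - √53/5) - 105 = (320 - 16*√53) - 105 = 215 - 16*√53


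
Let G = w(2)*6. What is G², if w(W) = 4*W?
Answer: 2304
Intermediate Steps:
G = 48 (G = (4*2)*6 = 8*6 = 48)
G² = 48² = 2304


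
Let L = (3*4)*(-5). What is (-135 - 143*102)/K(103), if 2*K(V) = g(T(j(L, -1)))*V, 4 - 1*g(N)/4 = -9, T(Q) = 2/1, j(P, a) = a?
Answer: -14721/2678 ≈ -5.4970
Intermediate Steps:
L = -60 (L = 12*(-5) = -60)
T(Q) = 2 (T(Q) = 2*1 = 2)
g(N) = 52 (g(N) = 16 - 4*(-9) = 16 + 36 = 52)
K(V) = 26*V (K(V) = (52*V)/2 = 26*V)
(-135 - 143*102)/K(103) = (-135 - 143*102)/((26*103)) = (-135 - 14586)/2678 = -14721*1/2678 = -14721/2678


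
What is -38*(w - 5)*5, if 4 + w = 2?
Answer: 1330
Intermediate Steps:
w = -2 (w = -4 + 2 = -2)
-38*(w - 5)*5 = -38*(-2 - 5)*5 = -(-266)*5 = -38*(-35) = 1330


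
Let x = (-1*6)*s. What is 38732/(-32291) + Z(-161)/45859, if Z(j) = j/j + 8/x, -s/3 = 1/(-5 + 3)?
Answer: -15985864801/13327496721 ≈ -1.1995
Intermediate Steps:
s = 3/2 (s = -3/(-5 + 3) = -3/(-2) = -3*(-1/2) = 3/2 ≈ 1.5000)
x = -9 (x = -1*6*(3/2) = -6*3/2 = -9)
Z(j) = 1/9 (Z(j) = j/j + 8/(-9) = 1 + 8*(-1/9) = 1 - 8/9 = 1/9)
38732/(-32291) + Z(-161)/45859 = 38732/(-32291) + (1/9)/45859 = 38732*(-1/32291) + (1/9)*(1/45859) = -38732/32291 + 1/412731 = -15985864801/13327496721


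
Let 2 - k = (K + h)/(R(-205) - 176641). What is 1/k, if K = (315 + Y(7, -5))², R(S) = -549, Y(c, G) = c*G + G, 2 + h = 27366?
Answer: 177190/457369 ≈ 0.38741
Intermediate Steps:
h = 27364 (h = -2 + 27366 = 27364)
Y(c, G) = G + G*c (Y(c, G) = G*c + G = G + G*c)
K = 75625 (K = (315 - 5*(1 + 7))² = (315 - 5*8)² = (315 - 40)² = 275² = 75625)
k = 457369/177190 (k = 2 - (75625 + 27364)/(-549 - 176641) = 2 - 102989/(-177190) = 2 - 102989*(-1)/177190 = 2 - 1*(-102989/177190) = 2 + 102989/177190 = 457369/177190 ≈ 2.5812)
1/k = 1/(457369/177190) = 177190/457369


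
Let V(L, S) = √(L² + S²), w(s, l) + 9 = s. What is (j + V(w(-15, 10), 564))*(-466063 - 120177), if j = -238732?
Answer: 139954247680 - 7034880*√2213 ≈ 1.3962e+11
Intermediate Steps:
w(s, l) = -9 + s
(j + V(w(-15, 10), 564))*(-466063 - 120177) = (-238732 + √((-9 - 15)² + 564²))*(-466063 - 120177) = (-238732 + √((-24)² + 318096))*(-586240) = (-238732 + √(576 + 318096))*(-586240) = (-238732 + √318672)*(-586240) = (-238732 + 12*√2213)*(-586240) = 139954247680 - 7034880*√2213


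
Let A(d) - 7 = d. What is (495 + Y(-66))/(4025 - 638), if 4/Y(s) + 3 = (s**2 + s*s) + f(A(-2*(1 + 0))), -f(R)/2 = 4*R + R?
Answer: 4286209/29328033 ≈ 0.14615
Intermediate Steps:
A(d) = 7 + d
f(R) = -10*R (f(R) = -2*(4*R + R) = -10*R)
Y(s) = 4/(-53 + 2*s**2) (Y(s) = 4/(-3 + ((s**2 + s*s) - 10*(7 - 2*(1 + 0)))) = 4/(-3 + ((s**2 + s**2) - 10*(7 - 2*1))) = 4/(-3 + (2*s**2 - 10*(7 - 2))) = 4/(-3 + (2*s**2 - 10*5)) = 4/(-3 + (2*s**2 - 50)) = 4/(-3 + (-50 + 2*s**2)) = 4/(-53 + 2*s**2))
(495 + Y(-66))/(4025 - 638) = (495 + 4/(-53 + 2*(-66)**2))/(4025 - 638) = (495 + 4/(-53 + 2*4356))/3387 = (495 + 4/(-53 + 8712))*(1/3387) = (495 + 4/8659)*(1/3387) = (4286209/8659)*(1/3387) = 4286209/29328033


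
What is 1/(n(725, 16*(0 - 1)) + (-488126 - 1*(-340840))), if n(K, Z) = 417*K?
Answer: 1/155039 ≈ 6.4500e-6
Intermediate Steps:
1/(n(725, 16*(0 - 1)) + (-488126 - 1*(-340840))) = 1/(417*725 + (-488126 - 1*(-340840))) = 1/(302325 + (-488126 + 340840)) = 1/(302325 - 147286) = 1/155039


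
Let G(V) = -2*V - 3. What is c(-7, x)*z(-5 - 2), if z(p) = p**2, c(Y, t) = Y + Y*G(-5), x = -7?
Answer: -2744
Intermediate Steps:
G(V) = -3 - 2*V
c(Y, t) = 8*Y (c(Y, t) = Y + Y*(-3 - 2*(-5)) = Y + Y*(-3 + 10) = Y + Y*7 = Y + 7*Y = 8*Y)
c(-7, x)*z(-5 - 2) = (8*(-7))*(-5 - 2)**2 = -56*(-7)**2 = -56*49 = -2744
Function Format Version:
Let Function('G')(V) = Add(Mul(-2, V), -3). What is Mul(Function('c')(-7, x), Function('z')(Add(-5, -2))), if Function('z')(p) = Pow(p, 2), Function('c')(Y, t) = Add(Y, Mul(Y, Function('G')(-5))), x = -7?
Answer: -2744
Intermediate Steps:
Function('G')(V) = Add(-3, Mul(-2, V))
Function('c')(Y, t) = Mul(8, Y) (Function('c')(Y, t) = Add(Y, Mul(Y, Add(-3, Mul(-2, -5)))) = Add(Y, Mul(Y, Add(-3, 10))) = Add(Y, Mul(Y, 7)) = Add(Y, Mul(7, Y)) = Mul(8, Y))
Mul(Function('c')(-7, x), Function('z')(Add(-5, -2))) = Mul(Mul(8, -7), Pow(Add(-5, -2), 2)) = Mul(-56, Pow(-7, 2)) = Mul(-56, 49) = -2744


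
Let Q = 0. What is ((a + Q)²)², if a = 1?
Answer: 1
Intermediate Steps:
((a + Q)²)² = ((1 + 0)²)² = (1²)² = 1² = 1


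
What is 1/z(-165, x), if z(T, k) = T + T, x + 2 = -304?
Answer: -1/330 ≈ -0.0030303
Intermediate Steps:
x = -306 (x = -2 - 304 = -306)
z(T, k) = 2*T
1/z(-165, x) = 1/(2*(-165)) = 1/(-330) = -1/330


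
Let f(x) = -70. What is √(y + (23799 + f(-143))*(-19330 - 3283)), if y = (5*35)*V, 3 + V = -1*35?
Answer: I*√536590527 ≈ 23164.0*I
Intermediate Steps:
V = -38 (V = -3 - 1*35 = -3 - 35 = -38)
y = -6650 (y = (5*35)*(-38) = 175*(-38) = -6650)
√(y + (23799 + f(-143))*(-19330 - 3283)) = √(-6650 + (23799 - 70)*(-19330 - 3283)) = √(-6650 + 23729*(-22613)) = √(-6650 - 536583877) = √(-536590527) = I*√536590527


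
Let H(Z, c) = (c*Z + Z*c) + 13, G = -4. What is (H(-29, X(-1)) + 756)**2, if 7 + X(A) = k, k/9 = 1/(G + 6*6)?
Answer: 343694521/256 ≈ 1.3426e+6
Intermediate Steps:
k = 9/32 (k = 9/(-4 + 6*6) = 9/(-4 + 36) = 9/32 ≈ 0.28125)
X(A) = -215/32 (X(A) = -7 + 9/32 = -215/32)
H(Z, c) = 13 + 2*Z*c (H(Z, c) = (Z*c + Z*c) + 13 = 2*Z*c + 13 = 13 + 2*Z*c)
(H(-29, X(-1)) + 756)**2 = ((13 + 2*(-29)*(-215/32)) + 756)**2 = ((13 + 6235/16) + 756)**2 = (6443/16 + 756)**2 = (18539/16)**2 = 343694521/256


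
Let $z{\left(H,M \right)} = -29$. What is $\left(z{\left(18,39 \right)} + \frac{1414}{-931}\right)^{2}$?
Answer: $\frac{16475481}{17689} \approx 931.4$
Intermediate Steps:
$\left(z{\left(18,39 \right)} + \frac{1414}{-931}\right)^{2} = \left(-29 + \frac{1414}{-931}\right)^{2} = \left(-29 + 1414 \left(- \frac{1}{931}\right)\right)^{2} = \left(-29 - \frac{202}{133}\right)^{2} = \left(- \frac{4059}{133}\right)^{2} = \frac{16475481}{17689}$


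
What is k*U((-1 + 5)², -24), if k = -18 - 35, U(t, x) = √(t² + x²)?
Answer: -424*√13 ≈ -1528.8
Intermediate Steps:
k = -53
k*U((-1 + 5)², -24) = -53*√(((-1 + 5)²)² + (-24)²) = -53*√((4²)² + 576) = -53*√(16² + 576) = -53*√(256 + 576) = -424*√13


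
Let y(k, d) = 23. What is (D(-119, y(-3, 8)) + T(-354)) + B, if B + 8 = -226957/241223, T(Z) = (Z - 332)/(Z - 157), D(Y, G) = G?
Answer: 271211178/17609279 ≈ 15.402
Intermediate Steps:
T(Z) = (-332 + Z)/(-157 + Z)
B = -2156741/241223 (B = -8 - 226957/241223 = -2156741/241223 ≈ -8.9409)
(D(-119, y(-3, 8)) + T(-354)) + B = (23 + (-332 - 354)/(-157 - 354)) - 2156741/241223 = (23 - 686/(-511)) - 2156741/241223 = (23 - 1/511*(-686)) - 2156741/241223 = (23 + 98/73) - 2156741/241223 = 1777/73 - 2156741/241223 = 271211178/17609279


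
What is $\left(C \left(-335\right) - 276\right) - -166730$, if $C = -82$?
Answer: $193924$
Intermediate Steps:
$\left(C \left(-335\right) - 276\right) - -166730 = \left(\left(-82\right) \left(-335\right) - 276\right) - -166730 = \left(27470 - 276\right) + 166730 = 27194 + 166730 = 193924$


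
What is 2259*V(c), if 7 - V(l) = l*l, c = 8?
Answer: -128763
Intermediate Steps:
V(l) = 7 - l² (V(l) = 7 - l*l = 7 - l²)
2259*V(c) = 2259*(7 - 1*8²) = 2259*(7 - 1*64) = 2259*(7 - 64) = 2259*(-57) = -128763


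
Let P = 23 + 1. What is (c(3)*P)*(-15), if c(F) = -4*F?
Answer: 4320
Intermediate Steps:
P = 24
(c(3)*P)*(-15) = (-4*3*24)*(-15) = -12*24*(-15) = -288*(-15) = 4320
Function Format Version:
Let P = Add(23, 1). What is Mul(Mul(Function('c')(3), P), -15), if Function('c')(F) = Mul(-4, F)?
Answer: 4320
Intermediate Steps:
P = 24
Mul(Mul(Function('c')(3), P), -15) = Mul(Mul(Mul(-4, 3), 24), -15) = Mul(Mul(-12, 24), -15) = Mul(-288, -15) = 4320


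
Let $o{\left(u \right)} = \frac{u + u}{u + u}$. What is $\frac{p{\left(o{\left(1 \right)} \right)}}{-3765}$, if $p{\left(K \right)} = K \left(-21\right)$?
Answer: $\frac{7}{1255} \approx 0.0055777$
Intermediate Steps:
$o{\left(u \right)} = 1$ ($o{\left(u \right)} = \frac{2 u}{2 u} = 2 u \frac{1}{2 u} = 1$)
$p{\left(K \right)} = - 21 K$
$\frac{p{\left(o{\left(1 \right)} \right)}}{-3765} = \frac{\left(-21\right) 1}{-3765} = \left(-21\right) \left(- \frac{1}{3765}\right) = \frac{7}{1255}$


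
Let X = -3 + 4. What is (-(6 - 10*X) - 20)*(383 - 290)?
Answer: -1488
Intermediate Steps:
X = 1
(-(6 - 10*X) - 20)*(383 - 290) = (-(6 - 10*1) - 20)*(383 - 290) = (-(6 - 10) - 20)*93 = (-1*(-4) - 20)*93 = (4 - 20)*93 = -16*93 = -1488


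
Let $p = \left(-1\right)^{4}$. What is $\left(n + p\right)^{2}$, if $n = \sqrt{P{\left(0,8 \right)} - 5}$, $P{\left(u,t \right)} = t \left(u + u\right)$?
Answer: $\left(1 + i \sqrt{5}\right)^{2} \approx -4.0 + 4.4721 i$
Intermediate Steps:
$P{\left(u,t \right)} = 2 t u$ ($P{\left(u,t \right)} = t 2 u = 2 t u$)
$n = i \sqrt{5}$ ($n = \sqrt{2 \cdot 8 \cdot 0 - 5} = \sqrt{0 - 5} = \sqrt{-5} = i \sqrt{5} \approx 2.2361 i$)
$p = 1$
$\left(n + p\right)^{2} = \left(i \sqrt{5} + 1\right)^{2} = \left(1 + i \sqrt{5}\right)^{2}$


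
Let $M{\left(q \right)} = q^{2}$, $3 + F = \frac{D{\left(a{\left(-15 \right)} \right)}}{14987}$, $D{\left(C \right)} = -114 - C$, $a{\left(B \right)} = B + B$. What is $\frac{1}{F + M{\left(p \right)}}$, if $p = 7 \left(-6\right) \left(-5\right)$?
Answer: $\frac{2141}{94411665} \approx 2.2677 \cdot 10^{-5}$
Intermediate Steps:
$a{\left(B \right)} = 2 B$
$p = 210$ ($p = \left(-42\right) \left(-5\right) = 210$)
$F = - \frac{6435}{2141}$ ($F = -3 + \frac{-114 - 2 \left(-15\right)}{14987} = -3 + \left(-114 - -30\right) \frac{1}{14987} = -3 + \left(-114 + 30\right) \frac{1}{14987} = -3 - \frac{12}{2141} = - \frac{6435}{2141} \approx -3.0056$)
$\frac{1}{F + M{\left(p \right)}} = \frac{1}{- \frac{6435}{2141} + 210^{2}} = \frac{1}{- \frac{6435}{2141} + 44100} = \frac{1}{\frac{94411665}{2141}} = \frac{2141}{94411665}$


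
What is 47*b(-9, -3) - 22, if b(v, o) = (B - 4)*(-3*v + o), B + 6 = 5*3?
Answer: 5618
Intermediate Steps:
B = 9 (B = -6 + 5*3 = -6 + 15 = 9)
b(v, o) = -15*v + 5*o (b(v, o) = (9 - 4)*(-3*v + o) = 5*(o - 3*v) = -15*v + 5*o)
47*b(-9, -3) - 22 = 47*(-15*(-9) + 5*(-3)) - 22 = 47*(135 - 15) - 22 = 47*120 - 22 = 5640 - 22 = 5618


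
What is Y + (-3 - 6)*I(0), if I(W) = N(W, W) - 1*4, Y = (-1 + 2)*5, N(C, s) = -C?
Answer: 41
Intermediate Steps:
Y = 5 (Y = 1*5 = 5)
I(W) = -4 - W (I(W) = -W - 1*4 = -W - 4 = -4 - W)
Y + (-3 - 6)*I(0) = 5 + (-3 - 6)*(-4 - 1*0) = 5 - 9*(-4 + 0) = 5 - 9*(-4) = 5 + 36 = 41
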